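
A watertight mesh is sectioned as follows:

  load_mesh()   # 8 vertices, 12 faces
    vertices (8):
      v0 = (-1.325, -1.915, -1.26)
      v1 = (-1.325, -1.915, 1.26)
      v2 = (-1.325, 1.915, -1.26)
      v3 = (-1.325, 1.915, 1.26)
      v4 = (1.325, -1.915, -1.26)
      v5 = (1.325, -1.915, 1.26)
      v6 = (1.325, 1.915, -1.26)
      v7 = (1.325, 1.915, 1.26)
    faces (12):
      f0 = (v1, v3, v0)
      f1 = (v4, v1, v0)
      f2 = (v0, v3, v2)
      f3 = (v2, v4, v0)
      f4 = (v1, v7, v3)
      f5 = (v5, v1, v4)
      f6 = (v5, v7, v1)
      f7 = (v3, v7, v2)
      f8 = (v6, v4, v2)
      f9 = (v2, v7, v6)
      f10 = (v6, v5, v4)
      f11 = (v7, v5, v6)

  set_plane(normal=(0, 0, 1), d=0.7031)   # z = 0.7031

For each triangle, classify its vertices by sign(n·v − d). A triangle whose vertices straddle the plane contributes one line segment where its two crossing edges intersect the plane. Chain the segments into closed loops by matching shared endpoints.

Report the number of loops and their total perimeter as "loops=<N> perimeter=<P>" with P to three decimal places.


loops=1 perimeter=12.960

Straddling triangles (8 of 12):
  (v1,v3,v0) [++-] → (-1.325, 1.0686, 0.7031)–(-1.325, -1.915, 0.7031)  len=2.9836
  (v4,v1,v0) [-+-] → (-0.739371, -1.915, 0.7031)–(-1.325, -1.915, 0.7031)  len=0.5856
  (v0,v3,v2) [-+-] → (-1.325, 1.0686, 0.7031)–(-1.325, 1.915, 0.7031)  len=0.8464
  (v5,v1,v4) [++-] → (-0.739371, -1.915, 0.7031)–(1.325, -1.915, 0.7031)  len=2.0644
  (v3,v7,v2) [++-] → (0.739371, 1.915, 0.7031)–(-1.325, 1.915, 0.7031)  len=2.0644
  (v2,v7,v6) [-+-] → (0.739371, 1.915, 0.7031)–(1.325, 1.915, 0.7031)  len=0.5856
  (v6,v5,v4) [-+-] → (1.325, -1.0686, 0.7031)–(1.325, -1.915, 0.7031)  len=0.8464
  (v7,v5,v6) [++-] → (1.325, -1.0686, 0.7031)–(1.325, 1.915, 0.7031)  len=2.9836

Chained into 1 loop(s):
  loop 1: 8 segments, perimeter = 12.9600
Total perimeter = 12.960


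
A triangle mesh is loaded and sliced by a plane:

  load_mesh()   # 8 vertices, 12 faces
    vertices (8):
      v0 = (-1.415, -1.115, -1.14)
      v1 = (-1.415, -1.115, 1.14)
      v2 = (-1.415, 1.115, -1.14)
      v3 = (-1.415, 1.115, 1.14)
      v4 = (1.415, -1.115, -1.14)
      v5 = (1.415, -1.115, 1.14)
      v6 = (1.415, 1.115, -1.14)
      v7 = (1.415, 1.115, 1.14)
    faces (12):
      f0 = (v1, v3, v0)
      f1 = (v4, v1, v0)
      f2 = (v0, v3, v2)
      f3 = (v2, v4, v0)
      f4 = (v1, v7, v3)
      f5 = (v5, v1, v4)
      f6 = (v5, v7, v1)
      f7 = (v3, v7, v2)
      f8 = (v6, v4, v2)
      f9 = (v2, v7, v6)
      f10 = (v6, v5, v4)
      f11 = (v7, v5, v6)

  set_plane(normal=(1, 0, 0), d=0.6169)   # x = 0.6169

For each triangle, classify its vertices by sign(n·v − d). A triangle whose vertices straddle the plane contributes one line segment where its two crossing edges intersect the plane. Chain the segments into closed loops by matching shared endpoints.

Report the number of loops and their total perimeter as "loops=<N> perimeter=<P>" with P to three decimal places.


loops=1 perimeter=9.020

Straddling triangles (8 of 12):
  (v4,v1,v0) [+--] → (0.6169, -1.115, -0.497008)–(0.6169, -1.115, -1.14)  len=0.6430
  (v2,v4,v0) [-+-] → (0.6169, -0.486108, -1.14)–(0.6169, -1.115, -1.14)  len=0.6289
  (v1,v7,v3) [-+-] → (0.6169, 0.486108, 1.14)–(0.6169, 1.115, 1.14)  len=0.6289
  (v5,v1,v4) [+-+] → (0.6169, -1.115, 1.14)–(0.6169, -1.115, -0.497008)  len=1.6370
  (v5,v7,v1) [++-] → (0.6169, 0.486108, 1.14)–(0.6169, -1.115, 1.14)  len=1.6011
  (v3,v7,v2) [-+-] → (0.6169, 1.115, 1.14)–(0.6169, 1.115, 0.497008)  len=0.6430
  (v6,v4,v2) [++-] → (0.6169, -0.486108, -1.14)–(0.6169, 1.115, -1.14)  len=1.6011
  (v2,v7,v6) [-++] → (0.6169, 1.115, 0.497008)–(0.6169, 1.115, -1.14)  len=1.6370

Chained into 1 loop(s):
  loop 1: 8 segments, perimeter = 9.0200
Total perimeter = 9.020


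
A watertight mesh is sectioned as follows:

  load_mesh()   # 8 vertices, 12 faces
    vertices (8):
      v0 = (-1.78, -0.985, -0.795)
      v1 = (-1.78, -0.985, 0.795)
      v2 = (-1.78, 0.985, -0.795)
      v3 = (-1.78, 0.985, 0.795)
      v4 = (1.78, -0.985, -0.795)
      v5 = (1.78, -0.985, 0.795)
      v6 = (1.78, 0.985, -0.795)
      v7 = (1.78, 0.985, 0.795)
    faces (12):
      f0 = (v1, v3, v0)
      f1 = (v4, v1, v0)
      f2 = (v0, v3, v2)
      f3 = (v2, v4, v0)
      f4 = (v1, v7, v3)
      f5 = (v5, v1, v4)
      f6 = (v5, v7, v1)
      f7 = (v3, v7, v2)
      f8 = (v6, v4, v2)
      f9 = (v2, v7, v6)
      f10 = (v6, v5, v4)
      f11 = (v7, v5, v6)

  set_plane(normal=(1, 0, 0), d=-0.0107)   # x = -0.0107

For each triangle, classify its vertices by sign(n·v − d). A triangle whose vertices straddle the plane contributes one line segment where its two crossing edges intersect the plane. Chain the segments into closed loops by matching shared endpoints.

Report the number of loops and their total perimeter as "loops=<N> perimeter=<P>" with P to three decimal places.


loops=1 perimeter=7.120

Straddling triangles (8 of 12):
  (v4,v1,v0) [+--] → (-0.0107, -0.985, 0.00477893)–(-0.0107, -0.985, -0.795)  len=0.7998
  (v2,v4,v0) [-+-] → (-0.0107, 0.00592107, -0.795)–(-0.0107, -0.985, -0.795)  len=0.9909
  (v1,v7,v3) [-+-] → (-0.0107, -0.00592107, 0.795)–(-0.0107, 0.985, 0.795)  len=0.9909
  (v5,v1,v4) [+-+] → (-0.0107, -0.985, 0.795)–(-0.0107, -0.985, 0.00477893)  len=0.7902
  (v5,v7,v1) [++-] → (-0.0107, -0.00592107, 0.795)–(-0.0107, -0.985, 0.795)  len=0.9791
  (v3,v7,v2) [-+-] → (-0.0107, 0.985, 0.795)–(-0.0107, 0.985, -0.00477893)  len=0.7998
  (v6,v4,v2) [++-] → (-0.0107, 0.00592107, -0.795)–(-0.0107, 0.985, -0.795)  len=0.9791
  (v2,v7,v6) [-++] → (-0.0107, 0.985, -0.00477893)–(-0.0107, 0.985, -0.795)  len=0.7902

Chained into 1 loop(s):
  loop 1: 8 segments, perimeter = 7.1200
Total perimeter = 7.120


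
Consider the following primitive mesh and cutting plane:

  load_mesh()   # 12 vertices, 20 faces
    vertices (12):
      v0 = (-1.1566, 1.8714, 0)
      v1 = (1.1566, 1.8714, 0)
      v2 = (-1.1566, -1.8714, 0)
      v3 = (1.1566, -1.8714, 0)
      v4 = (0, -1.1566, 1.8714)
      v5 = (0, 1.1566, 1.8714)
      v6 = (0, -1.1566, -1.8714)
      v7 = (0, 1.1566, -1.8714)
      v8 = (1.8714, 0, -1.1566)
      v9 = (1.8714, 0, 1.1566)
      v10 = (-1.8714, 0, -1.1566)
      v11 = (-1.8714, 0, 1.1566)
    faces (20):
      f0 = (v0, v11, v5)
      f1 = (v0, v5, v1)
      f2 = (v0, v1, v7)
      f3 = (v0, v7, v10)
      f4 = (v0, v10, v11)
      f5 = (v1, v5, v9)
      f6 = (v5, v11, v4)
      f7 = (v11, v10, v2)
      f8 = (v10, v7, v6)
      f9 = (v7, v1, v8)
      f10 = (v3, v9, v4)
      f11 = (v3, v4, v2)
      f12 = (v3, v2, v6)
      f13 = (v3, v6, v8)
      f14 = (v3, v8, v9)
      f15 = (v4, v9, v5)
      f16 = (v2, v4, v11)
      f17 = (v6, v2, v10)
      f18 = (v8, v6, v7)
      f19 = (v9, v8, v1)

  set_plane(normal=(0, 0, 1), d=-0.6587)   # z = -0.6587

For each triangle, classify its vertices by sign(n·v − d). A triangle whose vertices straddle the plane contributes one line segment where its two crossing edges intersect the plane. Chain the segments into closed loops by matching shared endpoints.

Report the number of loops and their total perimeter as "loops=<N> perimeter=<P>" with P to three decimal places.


Straddling triangles (10 of 20):
  (v0,v1,v7) [++-] → (0.749497, 1.6198, -0.6587)–(-0.749497, 1.6198, -0.6587)  len=1.4990
  (v0,v7,v10) [+--] → (-0.749497, 1.6198, -0.6587)–(-1.56369, 0.805611, -0.6587)  len=1.1514
  (v0,v10,v11) [+-+] → (-1.56369, 0.805611, -0.6587)–(-1.8714, 0, -0.6587)  len=0.8624
  (v11,v10,v2) [+-+] → (-1.8714, 0, -0.6587)–(-1.56369, -0.805611, -0.6587)  len=0.8624
  (v7,v1,v8) [-+-] → (0.749497, 1.6198, -0.6587)–(1.56369, 0.805611, -0.6587)  len=1.1514
  (v3,v2,v6) [++-] → (-0.749497, -1.6198, -0.6587)–(0.749497, -1.6198, -0.6587)  len=1.4990
  (v3,v6,v8) [+--] → (0.749497, -1.6198, -0.6587)–(1.56369, -0.805611, -0.6587)  len=1.1514
  (v3,v8,v9) [+-+] → (1.56369, -0.805611, -0.6587)–(1.8714, 0, -0.6587)  len=0.8624
  (v6,v2,v10) [-+-] → (-0.749497, -1.6198, -0.6587)–(-1.56369, -0.805611, -0.6587)  len=1.1514
  (v9,v8,v1) [+-+] → (1.8714, 0, -0.6587)–(1.56369, 0.805611, -0.6587)  len=0.8624

Chained into 1 loop(s):
  loop 1: 10 segments, perimeter = 11.0533
Total perimeter = 11.053

loops=1 perimeter=11.053


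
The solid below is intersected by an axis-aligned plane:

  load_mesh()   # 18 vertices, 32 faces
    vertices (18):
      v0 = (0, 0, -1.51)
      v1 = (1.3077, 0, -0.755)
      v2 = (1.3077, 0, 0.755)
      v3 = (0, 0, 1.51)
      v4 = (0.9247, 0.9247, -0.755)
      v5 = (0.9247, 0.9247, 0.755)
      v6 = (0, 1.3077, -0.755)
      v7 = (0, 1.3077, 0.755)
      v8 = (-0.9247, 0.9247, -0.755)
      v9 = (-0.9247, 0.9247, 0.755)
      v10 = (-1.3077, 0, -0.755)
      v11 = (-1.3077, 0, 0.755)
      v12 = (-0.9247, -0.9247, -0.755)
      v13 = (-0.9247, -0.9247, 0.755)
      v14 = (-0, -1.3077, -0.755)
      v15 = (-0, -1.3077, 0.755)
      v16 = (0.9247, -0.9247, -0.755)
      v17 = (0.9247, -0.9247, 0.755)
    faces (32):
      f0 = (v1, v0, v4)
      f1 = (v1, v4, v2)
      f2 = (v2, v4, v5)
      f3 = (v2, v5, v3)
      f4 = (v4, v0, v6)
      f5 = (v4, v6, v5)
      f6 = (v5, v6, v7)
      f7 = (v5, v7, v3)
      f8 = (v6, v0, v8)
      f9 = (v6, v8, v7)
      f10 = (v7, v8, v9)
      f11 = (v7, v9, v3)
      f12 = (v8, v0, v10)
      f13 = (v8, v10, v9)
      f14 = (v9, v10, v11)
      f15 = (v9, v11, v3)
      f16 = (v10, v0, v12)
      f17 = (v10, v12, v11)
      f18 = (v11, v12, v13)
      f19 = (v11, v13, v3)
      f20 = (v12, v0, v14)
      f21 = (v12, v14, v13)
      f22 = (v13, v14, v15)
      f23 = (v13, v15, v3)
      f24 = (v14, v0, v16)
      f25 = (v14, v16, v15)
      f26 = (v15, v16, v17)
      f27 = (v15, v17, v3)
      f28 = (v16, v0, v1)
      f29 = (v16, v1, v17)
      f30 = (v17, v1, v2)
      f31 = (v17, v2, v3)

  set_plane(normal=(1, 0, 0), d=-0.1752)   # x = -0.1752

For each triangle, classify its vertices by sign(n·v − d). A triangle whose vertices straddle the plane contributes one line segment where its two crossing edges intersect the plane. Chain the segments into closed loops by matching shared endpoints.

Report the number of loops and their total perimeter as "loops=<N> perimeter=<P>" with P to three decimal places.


Straddling triangles (12 of 32):
  (v6,v0,v8) [++-] → (-0.1752, 0.1752, -1.36695)–(-0.1752, 1.23513, -0.755)  len=1.2239
  (v6,v8,v7) [+-+] → (-0.1752, 1.23513, -0.755)–(-0.1752, 1.23513, 0.468905)  len=1.2239
  (v7,v8,v9) [+--] → (-0.1752, 1.23513, 0.468905)–(-0.1752, 1.23513, 0.755)  len=0.2861
  (v7,v9,v3) [+-+] → (-0.1752, 1.23513, 0.755)–(-0.1752, 0.1752, 1.36695)  len=1.2239
  (v8,v0,v10) [-+-] → (-0.1752, 0.1752, -1.36695)–(-0.1752, 0, -1.40885)  len=0.1801
  (v9,v11,v3) [--+] → (-0.1752, 0, 1.40885)–(-0.1752, 0.1752, 1.36695)  len=0.1801
  (v10,v0,v12) [-+-] → (-0.1752, 0, -1.40885)–(-0.1752, -0.1752, -1.36695)  len=0.1801
  (v11,v13,v3) [--+] → (-0.1752, -0.1752, 1.36695)–(-0.1752, 0, 1.40885)  len=0.1801
  (v12,v0,v14) [-++] → (-0.1752, -0.1752, -1.36695)–(-0.1752, -1.23513, -0.755)  len=1.2239
  (v12,v14,v13) [-+-] → (-0.1752, -1.23513, -0.755)–(-0.1752, -1.23513, -0.468905)  len=0.2861
  (v13,v14,v15) [-++] → (-0.1752, -1.23513, -0.468905)–(-0.1752, -1.23513, 0.755)  len=1.2239
  (v13,v15,v3) [-++] → (-0.1752, -1.23513, 0.755)–(-0.1752, -0.1752, 1.36695)  len=1.2239

Chained into 1 loop(s):
  loop 1: 12 segments, perimeter = 8.6362
Total perimeter = 8.636

loops=1 perimeter=8.636


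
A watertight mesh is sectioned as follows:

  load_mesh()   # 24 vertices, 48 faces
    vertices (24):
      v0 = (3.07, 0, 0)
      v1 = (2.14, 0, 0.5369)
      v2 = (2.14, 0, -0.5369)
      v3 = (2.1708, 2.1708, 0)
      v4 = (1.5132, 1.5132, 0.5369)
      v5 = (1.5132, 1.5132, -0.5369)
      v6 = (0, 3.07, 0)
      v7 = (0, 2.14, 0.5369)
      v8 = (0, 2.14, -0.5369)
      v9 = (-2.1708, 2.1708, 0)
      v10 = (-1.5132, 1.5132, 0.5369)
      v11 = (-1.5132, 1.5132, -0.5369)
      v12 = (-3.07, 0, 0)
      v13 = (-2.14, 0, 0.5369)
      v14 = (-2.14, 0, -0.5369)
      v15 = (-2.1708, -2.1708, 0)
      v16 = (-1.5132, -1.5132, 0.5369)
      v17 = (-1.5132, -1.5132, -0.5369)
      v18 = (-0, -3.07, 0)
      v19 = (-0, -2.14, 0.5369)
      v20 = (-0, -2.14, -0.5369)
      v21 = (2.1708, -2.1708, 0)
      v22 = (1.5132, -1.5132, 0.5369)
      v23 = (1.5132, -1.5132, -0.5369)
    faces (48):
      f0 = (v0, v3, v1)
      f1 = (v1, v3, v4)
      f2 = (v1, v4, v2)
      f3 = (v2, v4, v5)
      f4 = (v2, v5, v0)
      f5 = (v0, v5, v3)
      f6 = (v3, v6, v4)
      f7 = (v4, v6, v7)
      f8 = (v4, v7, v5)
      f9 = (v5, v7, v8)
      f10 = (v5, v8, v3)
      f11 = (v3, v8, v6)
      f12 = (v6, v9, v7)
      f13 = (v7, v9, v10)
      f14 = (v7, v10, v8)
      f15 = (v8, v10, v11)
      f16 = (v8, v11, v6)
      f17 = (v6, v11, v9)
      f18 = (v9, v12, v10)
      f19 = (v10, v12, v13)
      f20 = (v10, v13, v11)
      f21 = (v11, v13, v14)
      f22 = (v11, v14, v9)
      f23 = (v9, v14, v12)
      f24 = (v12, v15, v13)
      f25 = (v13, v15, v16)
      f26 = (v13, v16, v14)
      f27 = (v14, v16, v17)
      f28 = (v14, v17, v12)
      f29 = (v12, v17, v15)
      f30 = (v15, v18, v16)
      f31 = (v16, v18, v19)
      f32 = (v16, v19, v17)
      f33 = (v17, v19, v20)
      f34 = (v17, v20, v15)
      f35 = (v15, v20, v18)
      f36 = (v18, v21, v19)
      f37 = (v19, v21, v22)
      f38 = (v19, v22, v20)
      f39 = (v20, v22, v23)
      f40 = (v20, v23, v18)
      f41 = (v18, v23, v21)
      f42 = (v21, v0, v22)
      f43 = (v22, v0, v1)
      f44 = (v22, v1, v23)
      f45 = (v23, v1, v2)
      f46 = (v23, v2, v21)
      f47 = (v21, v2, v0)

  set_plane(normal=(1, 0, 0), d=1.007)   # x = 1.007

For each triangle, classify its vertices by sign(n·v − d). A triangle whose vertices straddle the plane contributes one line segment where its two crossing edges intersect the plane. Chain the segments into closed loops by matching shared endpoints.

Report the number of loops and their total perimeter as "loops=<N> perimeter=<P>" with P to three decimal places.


loops=2 perimeter=6.443

Straddling triangles (12 of 48):
  (v3,v6,v4) [+-+] → (1.007, 2.65288, 0)–(1.007, 2.03399, 0.357295)  len=0.7146
  (v4,v6,v7) [+--] → (1.007, 2.03399, 0.357295)–(1.007, 1.72288, 0.5369)  len=0.3592
  (v4,v7,v5) [+-+] → (1.007, 1.72288, 0.5369)–(1.007, 1.72288, -0.177689)  len=0.7146
  (v5,v7,v8) [+--] → (1.007, 1.72288, -0.177689)–(1.007, 1.72288, -0.5369)  len=0.3592
  (v5,v8,v3) [+-+] → (1.007, 1.72288, -0.5369)–(1.007, 2.15429, -0.287841)  len=0.4981
  (v3,v8,v6) [+--] → (1.007, 2.15429, -0.287841)–(1.007, 2.65288, 0)  len=0.5757
  (v18,v21,v19) [-+-] → (1.007, -2.65288, 0)–(1.007, -2.15429, 0.287841)  len=0.5757
  (v19,v21,v22) [-++] → (1.007, -2.15429, 0.287841)–(1.007, -1.72288, 0.5369)  len=0.4981
  (v19,v22,v20) [-+-] → (1.007, -1.72288, 0.5369)–(1.007, -1.72288, 0.177689)  len=0.3592
  (v20,v22,v23) [-++] → (1.007, -1.72288, 0.177689)–(1.007, -1.72288, -0.5369)  len=0.7146
  (v20,v23,v18) [-+-] → (1.007, -1.72288, -0.5369)–(1.007, -2.03399, -0.357295)  len=0.3592
  (v18,v23,v21) [-++] → (1.007, -2.03399, -0.357295)–(1.007, -2.65288, 0)  len=0.7146

Chained into 2 loop(s):
  loop 1: 6 segments, perimeter = 3.2215
  loop 2: 6 segments, perimeter = 3.2215
Total perimeter = 6.443


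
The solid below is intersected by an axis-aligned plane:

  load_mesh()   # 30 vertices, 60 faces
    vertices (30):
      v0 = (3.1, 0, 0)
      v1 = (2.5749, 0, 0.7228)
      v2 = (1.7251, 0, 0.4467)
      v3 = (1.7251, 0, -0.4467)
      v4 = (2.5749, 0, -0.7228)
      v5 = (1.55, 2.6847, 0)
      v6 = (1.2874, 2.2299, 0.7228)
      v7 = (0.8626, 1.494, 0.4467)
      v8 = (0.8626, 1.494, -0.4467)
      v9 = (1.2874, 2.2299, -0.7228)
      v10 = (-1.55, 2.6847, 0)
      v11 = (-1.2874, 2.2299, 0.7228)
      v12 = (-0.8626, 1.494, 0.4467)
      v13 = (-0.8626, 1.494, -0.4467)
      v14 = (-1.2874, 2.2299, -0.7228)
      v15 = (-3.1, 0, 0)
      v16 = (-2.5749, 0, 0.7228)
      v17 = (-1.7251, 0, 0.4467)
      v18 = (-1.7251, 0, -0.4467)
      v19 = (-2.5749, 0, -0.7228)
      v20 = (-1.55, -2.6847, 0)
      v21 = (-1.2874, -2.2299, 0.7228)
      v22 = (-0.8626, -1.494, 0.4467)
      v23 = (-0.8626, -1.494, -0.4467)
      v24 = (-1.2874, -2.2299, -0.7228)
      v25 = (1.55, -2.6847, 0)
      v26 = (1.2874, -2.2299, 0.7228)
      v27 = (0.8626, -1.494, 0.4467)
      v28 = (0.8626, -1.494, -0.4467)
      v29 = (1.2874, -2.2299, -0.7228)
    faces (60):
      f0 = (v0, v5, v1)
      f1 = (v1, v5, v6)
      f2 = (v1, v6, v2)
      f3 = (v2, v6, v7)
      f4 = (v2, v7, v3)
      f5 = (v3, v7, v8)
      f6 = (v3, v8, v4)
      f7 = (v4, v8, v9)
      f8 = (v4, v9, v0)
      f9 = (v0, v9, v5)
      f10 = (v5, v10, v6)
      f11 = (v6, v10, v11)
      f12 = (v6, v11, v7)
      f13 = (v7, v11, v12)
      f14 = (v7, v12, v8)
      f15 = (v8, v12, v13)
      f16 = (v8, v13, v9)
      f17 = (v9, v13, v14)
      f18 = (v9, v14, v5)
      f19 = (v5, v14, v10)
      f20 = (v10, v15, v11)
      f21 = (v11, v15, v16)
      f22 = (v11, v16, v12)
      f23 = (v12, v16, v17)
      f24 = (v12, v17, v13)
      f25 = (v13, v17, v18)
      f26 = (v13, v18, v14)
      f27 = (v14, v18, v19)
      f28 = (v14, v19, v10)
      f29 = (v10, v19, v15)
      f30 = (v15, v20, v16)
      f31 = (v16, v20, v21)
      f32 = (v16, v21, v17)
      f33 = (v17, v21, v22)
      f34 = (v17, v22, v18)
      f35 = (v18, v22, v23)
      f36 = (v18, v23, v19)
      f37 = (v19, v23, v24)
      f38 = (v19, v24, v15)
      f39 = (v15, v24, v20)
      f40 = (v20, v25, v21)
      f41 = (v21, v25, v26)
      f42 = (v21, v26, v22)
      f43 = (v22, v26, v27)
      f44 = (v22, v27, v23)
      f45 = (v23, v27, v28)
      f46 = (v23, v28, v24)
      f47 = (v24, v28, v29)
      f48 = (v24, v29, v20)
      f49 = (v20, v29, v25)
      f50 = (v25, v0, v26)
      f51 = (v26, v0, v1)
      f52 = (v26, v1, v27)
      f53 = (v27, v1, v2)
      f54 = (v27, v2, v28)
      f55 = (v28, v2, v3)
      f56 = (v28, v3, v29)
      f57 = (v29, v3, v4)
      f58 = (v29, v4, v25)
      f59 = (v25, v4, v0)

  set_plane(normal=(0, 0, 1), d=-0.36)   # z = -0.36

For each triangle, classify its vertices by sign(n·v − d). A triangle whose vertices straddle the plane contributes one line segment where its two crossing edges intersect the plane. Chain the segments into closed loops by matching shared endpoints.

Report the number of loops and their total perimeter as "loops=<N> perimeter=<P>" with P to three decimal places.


loops=2 perimeter=27.382

Straddling triangles (24 of 60):
  (v2,v7,v3) [++-] → (1.6414, 0.144985, -0.36)–(1.7251, 0, -0.36)  len=0.1674
  (v3,v7,v8) [-+-] → (1.6414, 0.144985, -0.36)–(0.8626, 1.494, -0.36)  len=1.5577
  (v4,v9,v0) [--+] → (2.19721, 1.11063, -0.36)–(2.83847, 0, -0.36)  len=1.2825
  (v0,v9,v5) [+-+] → (2.19721, 1.11063, -0.36)–(1.41921, 2.45818, -0.36)  len=1.5560
  (v7,v12,v8) [++-] → (0.695178, 1.494, -0.36)–(0.8626, 1.494, -0.36)  len=0.1674
  (v8,v12,v13) [-+-] → (0.695178, 1.494, -0.36)–(-0.8626, 1.494, -0.36)  len=1.5578
  (v9,v14,v5) [--+] → (0.136796, 2.45818, -0.36)–(1.41921, 2.45818, -0.36)  len=1.2824
  (v5,v14,v10) [+-+] → (0.136796, 2.45818, -0.36)–(-1.41921, 2.45818, -0.36)  len=1.5560
  (v12,v17,v13) [++-] → (-0.946301, 1.34901, -0.36)–(-0.8626, 1.494, -0.36)  len=0.1674
  (v13,v17,v18) [-+-] → (-0.946301, 1.34901, -0.36)–(-1.7251, 0, -0.36)  len=1.5577
  (v14,v19,v10) [--+] → (-2.06046, 1.34755, -0.36)–(-1.41921, 2.45818, -0.36)  len=1.2825
  (v10,v19,v15) [+-+] → (-2.06046, 1.34755, -0.36)–(-2.83847, 0, -0.36)  len=1.5560
  (v17,v22,v18) [++-] → (-1.6414, -0.144985, -0.36)–(-1.7251, 0, -0.36)  len=0.1674
  (v18,v22,v23) [-+-] → (-1.6414, -0.144985, -0.36)–(-0.8626, -1.494, -0.36)  len=1.5577
  (v19,v24,v15) [--+] → (-2.19721, -1.11063, -0.36)–(-2.83847, 0, -0.36)  len=1.2825
  (v15,v24,v20) [+-+] → (-2.19721, -1.11063, -0.36)–(-1.41921, -2.45818, -0.36)  len=1.5560
  (v22,v27,v23) [++-] → (-0.695178, -1.494, -0.36)–(-0.8626, -1.494, -0.36)  len=0.1674
  (v23,v27,v28) [-+-] → (-0.695178, -1.494, -0.36)–(0.8626, -1.494, -0.36)  len=1.5578
  (v24,v29,v20) [--+] → (-0.136796, -2.45818, -0.36)–(-1.41921, -2.45818, -0.36)  len=1.2824
  (v20,v29,v25) [+-+] → (-0.136796, -2.45818, -0.36)–(1.41921, -2.45818, -0.36)  len=1.5560
  (v27,v2,v28) [++-] → (0.946301, -1.34901, -0.36)–(0.8626, -1.494, -0.36)  len=0.1674
  (v28,v2,v3) [-+-] → (0.946301, -1.34901, -0.36)–(1.7251, 0, -0.36)  len=1.5577
  (v29,v4,v25) [--+] → (2.06046, -1.34755, -0.36)–(1.41921, -2.45818, -0.36)  len=1.2825
  (v25,v4,v0) [+-+] → (2.06046, -1.34755, -0.36)–(2.83847, 0, -0.36)  len=1.5560

Chained into 2 loop(s):
  loop 1: 12 segments, perimeter = 10.3508
  loop 2: 12 segments, perimeter = 17.0307
Total perimeter = 27.382


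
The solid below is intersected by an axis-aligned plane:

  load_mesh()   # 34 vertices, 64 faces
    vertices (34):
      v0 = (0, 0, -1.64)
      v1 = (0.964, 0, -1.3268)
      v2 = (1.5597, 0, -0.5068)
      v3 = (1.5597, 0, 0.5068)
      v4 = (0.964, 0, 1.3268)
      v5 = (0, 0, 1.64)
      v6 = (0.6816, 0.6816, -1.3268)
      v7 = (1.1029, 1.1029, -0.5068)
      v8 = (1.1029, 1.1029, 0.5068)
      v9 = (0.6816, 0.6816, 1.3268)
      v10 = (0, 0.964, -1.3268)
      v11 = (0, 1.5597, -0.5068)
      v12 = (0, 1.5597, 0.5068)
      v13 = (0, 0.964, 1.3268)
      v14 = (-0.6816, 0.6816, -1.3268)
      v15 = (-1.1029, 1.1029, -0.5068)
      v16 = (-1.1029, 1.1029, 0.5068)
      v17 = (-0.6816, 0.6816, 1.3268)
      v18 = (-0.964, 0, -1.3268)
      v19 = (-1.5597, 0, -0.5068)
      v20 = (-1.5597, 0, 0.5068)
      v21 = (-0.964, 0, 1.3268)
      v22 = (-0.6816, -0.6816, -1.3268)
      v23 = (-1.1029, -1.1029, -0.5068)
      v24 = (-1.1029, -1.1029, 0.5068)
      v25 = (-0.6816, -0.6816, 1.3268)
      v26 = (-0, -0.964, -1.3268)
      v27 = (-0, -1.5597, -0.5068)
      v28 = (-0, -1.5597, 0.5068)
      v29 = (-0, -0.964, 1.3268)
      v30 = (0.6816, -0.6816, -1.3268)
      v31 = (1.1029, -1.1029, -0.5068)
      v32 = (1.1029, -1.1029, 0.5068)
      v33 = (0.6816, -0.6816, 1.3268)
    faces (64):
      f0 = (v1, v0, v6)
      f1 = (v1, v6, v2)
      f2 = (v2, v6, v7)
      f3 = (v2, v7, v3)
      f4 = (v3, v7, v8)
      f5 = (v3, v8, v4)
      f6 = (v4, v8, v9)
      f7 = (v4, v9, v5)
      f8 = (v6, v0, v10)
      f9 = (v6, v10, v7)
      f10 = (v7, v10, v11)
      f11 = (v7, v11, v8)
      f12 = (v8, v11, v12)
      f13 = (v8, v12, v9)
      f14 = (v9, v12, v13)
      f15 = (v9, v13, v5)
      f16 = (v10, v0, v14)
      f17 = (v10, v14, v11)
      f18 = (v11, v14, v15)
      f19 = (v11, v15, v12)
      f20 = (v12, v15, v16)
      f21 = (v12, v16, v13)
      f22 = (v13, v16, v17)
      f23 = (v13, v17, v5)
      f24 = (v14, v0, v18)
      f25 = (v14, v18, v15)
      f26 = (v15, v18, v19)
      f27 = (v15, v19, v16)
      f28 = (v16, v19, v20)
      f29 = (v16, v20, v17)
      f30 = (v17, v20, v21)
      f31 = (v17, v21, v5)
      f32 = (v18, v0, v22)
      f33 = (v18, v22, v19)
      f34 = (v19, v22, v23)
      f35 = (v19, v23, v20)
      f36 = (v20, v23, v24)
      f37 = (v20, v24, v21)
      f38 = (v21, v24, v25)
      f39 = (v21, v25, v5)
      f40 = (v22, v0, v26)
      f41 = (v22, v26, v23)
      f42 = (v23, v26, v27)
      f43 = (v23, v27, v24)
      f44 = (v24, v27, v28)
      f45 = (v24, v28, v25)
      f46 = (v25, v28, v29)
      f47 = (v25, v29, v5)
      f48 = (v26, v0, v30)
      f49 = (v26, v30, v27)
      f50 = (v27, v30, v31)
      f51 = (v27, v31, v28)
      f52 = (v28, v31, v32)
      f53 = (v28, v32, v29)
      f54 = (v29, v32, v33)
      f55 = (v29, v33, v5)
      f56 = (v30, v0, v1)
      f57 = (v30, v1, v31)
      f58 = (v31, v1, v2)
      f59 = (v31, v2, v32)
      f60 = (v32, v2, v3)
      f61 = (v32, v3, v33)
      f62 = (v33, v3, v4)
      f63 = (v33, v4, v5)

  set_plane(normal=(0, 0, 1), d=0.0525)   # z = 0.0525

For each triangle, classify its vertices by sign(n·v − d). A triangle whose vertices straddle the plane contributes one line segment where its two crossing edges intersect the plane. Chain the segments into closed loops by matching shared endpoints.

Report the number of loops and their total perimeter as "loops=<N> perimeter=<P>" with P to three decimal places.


Straddling triangles (16 of 64):
  (v2,v7,v3) [--+] → (1.35496, 0.494325, 0.0525)–(1.5597, 0, 0.0525)  len=0.5350
  (v3,v7,v8) [+-+] → (1.35496, 0.494325, 0.0525)–(1.1029, 1.1029, 0.0525)  len=0.6587
  (v7,v11,v8) [--+] → (0.608575, 1.30764, 0.0525)–(1.1029, 1.1029, 0.0525)  len=0.5350
  (v8,v11,v12) [+-+] → (0.608575, 1.30764, 0.0525)–(0, 1.5597, 0.0525)  len=0.6587
  (v11,v15,v12) [--+] → (-0.494325, 1.35496, 0.0525)–(0, 1.5597, 0.0525)  len=0.5350
  (v12,v15,v16) [+-+] → (-0.494325, 1.35496, 0.0525)–(-1.1029, 1.1029, 0.0525)  len=0.6587
  (v15,v19,v16) [--+] → (-1.30764, 0.608575, 0.0525)–(-1.1029, 1.1029, 0.0525)  len=0.5350
  (v16,v19,v20) [+-+] → (-1.30764, 0.608575, 0.0525)–(-1.5597, 0, 0.0525)  len=0.6587
  (v19,v23,v20) [--+] → (-1.35496, -0.494325, 0.0525)–(-1.5597, 0, 0.0525)  len=0.5350
  (v20,v23,v24) [+-+] → (-1.35496, -0.494325, 0.0525)–(-1.1029, -1.1029, 0.0525)  len=0.6587
  (v23,v27,v24) [--+] → (-0.608575, -1.30764, 0.0525)–(-1.1029, -1.1029, 0.0525)  len=0.5350
  (v24,v27,v28) [+-+] → (-0.608575, -1.30764, 0.0525)–(0, -1.5597, 0.0525)  len=0.6587
  (v27,v31,v28) [--+] → (0.494325, -1.35496, 0.0525)–(0, -1.5597, 0.0525)  len=0.5350
  (v28,v31,v32) [+-+] → (0.494325, -1.35496, 0.0525)–(1.1029, -1.1029, 0.0525)  len=0.6587
  (v31,v2,v32) [--+] → (1.30764, -0.608575, 0.0525)–(1.1029, -1.1029, 0.0525)  len=0.5350
  (v32,v2,v3) [+-+] → (1.30764, -0.608575, 0.0525)–(1.5597, 0, 0.0525)  len=0.6587

Chained into 1 loop(s):
  loop 1: 16 segments, perimeter = 9.5501
Total perimeter = 9.550

loops=1 perimeter=9.550


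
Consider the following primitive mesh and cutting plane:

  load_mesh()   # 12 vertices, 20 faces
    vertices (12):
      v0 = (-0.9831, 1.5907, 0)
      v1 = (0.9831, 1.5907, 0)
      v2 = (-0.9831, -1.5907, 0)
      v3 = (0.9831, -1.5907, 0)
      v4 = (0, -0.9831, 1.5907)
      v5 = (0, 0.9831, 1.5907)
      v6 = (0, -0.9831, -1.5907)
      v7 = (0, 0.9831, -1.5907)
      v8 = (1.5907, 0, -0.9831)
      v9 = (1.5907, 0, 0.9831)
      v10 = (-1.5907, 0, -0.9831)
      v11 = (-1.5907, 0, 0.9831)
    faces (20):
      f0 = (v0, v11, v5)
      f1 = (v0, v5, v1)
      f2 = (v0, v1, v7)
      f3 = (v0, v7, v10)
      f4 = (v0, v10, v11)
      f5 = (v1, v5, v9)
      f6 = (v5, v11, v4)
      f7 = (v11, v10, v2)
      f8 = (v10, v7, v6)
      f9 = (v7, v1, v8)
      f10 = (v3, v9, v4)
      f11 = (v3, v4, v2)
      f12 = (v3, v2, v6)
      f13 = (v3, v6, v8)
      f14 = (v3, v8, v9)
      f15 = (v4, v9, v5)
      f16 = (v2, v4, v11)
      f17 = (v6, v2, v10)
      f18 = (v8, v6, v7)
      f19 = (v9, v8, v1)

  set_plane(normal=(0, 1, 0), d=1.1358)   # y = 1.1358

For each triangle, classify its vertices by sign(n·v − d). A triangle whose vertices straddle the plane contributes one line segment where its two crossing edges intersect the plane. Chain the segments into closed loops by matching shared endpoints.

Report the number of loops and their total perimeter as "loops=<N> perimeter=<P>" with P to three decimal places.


loops=1 perimeter=7.259

Straddling triangles (8 of 20):
  (v0,v11,v5) [+--] → (-1.15686, 1.1358, 0.281142)–(-0.247069, 1.1358, 1.19093)  len=1.2866
  (v0,v5,v1) [+-+] → (-0.247069, 1.1358, 1.19093)–(0.247069, 1.1358, 1.19093)  len=0.4941
  (v0,v1,v7) [++-] → (0.247069, 1.1358, -1.19093)–(-0.247069, 1.1358, -1.19093)  len=0.4941
  (v0,v7,v10) [+--] → (-0.247069, 1.1358, -1.19093)–(-1.15686, 1.1358, -0.281142)  len=1.2866
  (v0,v10,v11) [+--] → (-1.15686, 1.1358, -0.281142)–(-1.15686, 1.1358, 0.281142)  len=0.5623
  (v1,v5,v9) [+--] → (0.247069, 1.1358, 1.19093)–(1.15686, 1.1358, 0.281142)  len=1.2866
  (v7,v1,v8) [-+-] → (0.247069, 1.1358, -1.19093)–(1.15686, 1.1358, -0.281142)  len=1.2866
  (v9,v8,v1) [--+] → (1.15686, 1.1358, -0.281142)–(1.15686, 1.1358, 0.281142)  len=0.5623

Chained into 1 loop(s):
  loop 1: 8 segments, perimeter = 7.2594
Total perimeter = 7.259


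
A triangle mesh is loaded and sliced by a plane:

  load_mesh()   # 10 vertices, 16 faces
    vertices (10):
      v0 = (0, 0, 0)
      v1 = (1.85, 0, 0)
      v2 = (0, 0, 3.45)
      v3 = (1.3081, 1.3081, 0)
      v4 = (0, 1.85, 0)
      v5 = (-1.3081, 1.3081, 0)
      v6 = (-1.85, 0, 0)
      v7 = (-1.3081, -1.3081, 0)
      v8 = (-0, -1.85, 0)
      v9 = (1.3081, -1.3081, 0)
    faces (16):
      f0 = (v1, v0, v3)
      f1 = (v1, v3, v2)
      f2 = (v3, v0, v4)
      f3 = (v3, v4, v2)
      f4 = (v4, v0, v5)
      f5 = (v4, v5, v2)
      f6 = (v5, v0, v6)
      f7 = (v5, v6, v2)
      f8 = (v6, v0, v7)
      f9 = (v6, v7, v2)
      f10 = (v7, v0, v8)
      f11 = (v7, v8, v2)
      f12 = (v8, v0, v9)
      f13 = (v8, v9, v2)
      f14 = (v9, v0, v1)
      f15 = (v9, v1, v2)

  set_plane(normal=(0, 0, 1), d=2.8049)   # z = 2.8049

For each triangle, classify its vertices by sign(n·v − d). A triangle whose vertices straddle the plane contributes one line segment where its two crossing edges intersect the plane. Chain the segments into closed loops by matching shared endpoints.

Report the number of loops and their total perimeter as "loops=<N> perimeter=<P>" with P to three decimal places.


Straddling triangles (8 of 16):
  (v1,v3,v2) [--+] → (0.244596, 0.244596, 2.8049)–(0.345923, 0, 2.8049)  len=0.2648
  (v3,v4,v2) [--+] → (0, 0.345923, 2.8049)–(0.244596, 0.244596, 2.8049)  len=0.2648
  (v4,v5,v2) [--+] → (-0.244596, 0.244596, 2.8049)–(0, 0.345923, 2.8049)  len=0.2648
  (v5,v6,v2) [--+] → (-0.345923, 0, 2.8049)–(-0.244596, 0.244596, 2.8049)  len=0.2648
  (v6,v7,v2) [--+] → (-0.244596, -0.244596, 2.8049)–(-0.345923, 0, 2.8049)  len=0.2648
  (v7,v8,v2) [--+] → (0, -0.345923, 2.8049)–(-0.244596, -0.244596, 2.8049)  len=0.2648
  (v8,v9,v2) [--+] → (0.244596, -0.244596, 2.8049)–(0, -0.345923, 2.8049)  len=0.2648
  (v9,v1,v2) [--+] → (0.345923, 0, 2.8049)–(0.244596, -0.244596, 2.8049)  len=0.2648

Chained into 1 loop(s):
  loop 1: 8 segments, perimeter = 2.1180
Total perimeter = 2.118

loops=1 perimeter=2.118


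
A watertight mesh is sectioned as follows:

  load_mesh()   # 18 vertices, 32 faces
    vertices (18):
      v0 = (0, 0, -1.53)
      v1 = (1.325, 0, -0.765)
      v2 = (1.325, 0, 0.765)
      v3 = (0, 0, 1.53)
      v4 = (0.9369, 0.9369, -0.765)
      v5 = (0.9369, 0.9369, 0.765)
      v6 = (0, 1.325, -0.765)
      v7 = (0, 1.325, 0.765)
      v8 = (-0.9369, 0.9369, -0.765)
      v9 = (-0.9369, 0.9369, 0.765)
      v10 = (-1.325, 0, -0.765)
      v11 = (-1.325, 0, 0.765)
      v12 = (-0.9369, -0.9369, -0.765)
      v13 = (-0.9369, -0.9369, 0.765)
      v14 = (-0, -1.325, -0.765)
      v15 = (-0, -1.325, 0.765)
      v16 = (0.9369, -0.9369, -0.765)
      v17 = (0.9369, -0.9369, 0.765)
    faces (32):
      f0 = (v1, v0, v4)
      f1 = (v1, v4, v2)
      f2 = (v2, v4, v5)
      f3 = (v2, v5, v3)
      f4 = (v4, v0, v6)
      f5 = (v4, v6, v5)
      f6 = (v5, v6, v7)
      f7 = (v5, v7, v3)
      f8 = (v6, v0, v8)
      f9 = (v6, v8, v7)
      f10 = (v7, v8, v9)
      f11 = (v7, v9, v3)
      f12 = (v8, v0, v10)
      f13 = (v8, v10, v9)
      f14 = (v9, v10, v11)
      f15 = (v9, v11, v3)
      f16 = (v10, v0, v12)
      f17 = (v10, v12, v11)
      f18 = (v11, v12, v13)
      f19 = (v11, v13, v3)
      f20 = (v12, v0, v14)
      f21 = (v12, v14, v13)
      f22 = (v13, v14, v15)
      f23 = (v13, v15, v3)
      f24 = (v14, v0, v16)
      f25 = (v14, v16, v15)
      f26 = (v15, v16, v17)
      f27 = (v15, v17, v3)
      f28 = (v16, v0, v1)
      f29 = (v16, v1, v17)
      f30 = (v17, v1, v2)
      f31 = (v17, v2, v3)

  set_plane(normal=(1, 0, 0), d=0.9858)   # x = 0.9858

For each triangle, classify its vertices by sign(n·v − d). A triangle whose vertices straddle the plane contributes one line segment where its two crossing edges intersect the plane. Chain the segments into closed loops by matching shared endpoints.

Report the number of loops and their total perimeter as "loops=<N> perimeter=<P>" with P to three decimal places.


loops=1 perimeter=6.428

Straddling triangles (8 of 32):
  (v1,v0,v4) [+--] → (0.9858, 0, -0.96084)–(0.9858, 0.818852, -0.765)  len=0.8419
  (v1,v4,v2) [+-+] → (0.9858, 0.818852, -0.765)–(0.9858, 0.818852, -0.572222)  len=0.1928
  (v2,v4,v5) [+--] → (0.9858, 0.818852, -0.572222)–(0.9858, 0.818852, 0.765)  len=1.3372
  (v2,v5,v3) [+--] → (0.9858, 0.818852, 0.765)–(0.9858, 0, 0.96084)  len=0.8419
  (v16,v0,v1) [--+] → (0.9858, 0, -0.96084)–(0.9858, -0.818852, -0.765)  len=0.8419
  (v16,v1,v17) [-+-] → (0.9858, -0.818852, -0.765)–(0.9858, -0.818852, 0.572222)  len=1.3372
  (v17,v1,v2) [-++] → (0.9858, -0.818852, 0.572222)–(0.9858, -0.818852, 0.765)  len=0.1928
  (v17,v2,v3) [-+-] → (0.9858, -0.818852, 0.765)–(0.9858, 0, 0.96084)  len=0.8419

Chained into 1 loop(s):
  loop 1: 8 segments, perimeter = 6.4278
Total perimeter = 6.428


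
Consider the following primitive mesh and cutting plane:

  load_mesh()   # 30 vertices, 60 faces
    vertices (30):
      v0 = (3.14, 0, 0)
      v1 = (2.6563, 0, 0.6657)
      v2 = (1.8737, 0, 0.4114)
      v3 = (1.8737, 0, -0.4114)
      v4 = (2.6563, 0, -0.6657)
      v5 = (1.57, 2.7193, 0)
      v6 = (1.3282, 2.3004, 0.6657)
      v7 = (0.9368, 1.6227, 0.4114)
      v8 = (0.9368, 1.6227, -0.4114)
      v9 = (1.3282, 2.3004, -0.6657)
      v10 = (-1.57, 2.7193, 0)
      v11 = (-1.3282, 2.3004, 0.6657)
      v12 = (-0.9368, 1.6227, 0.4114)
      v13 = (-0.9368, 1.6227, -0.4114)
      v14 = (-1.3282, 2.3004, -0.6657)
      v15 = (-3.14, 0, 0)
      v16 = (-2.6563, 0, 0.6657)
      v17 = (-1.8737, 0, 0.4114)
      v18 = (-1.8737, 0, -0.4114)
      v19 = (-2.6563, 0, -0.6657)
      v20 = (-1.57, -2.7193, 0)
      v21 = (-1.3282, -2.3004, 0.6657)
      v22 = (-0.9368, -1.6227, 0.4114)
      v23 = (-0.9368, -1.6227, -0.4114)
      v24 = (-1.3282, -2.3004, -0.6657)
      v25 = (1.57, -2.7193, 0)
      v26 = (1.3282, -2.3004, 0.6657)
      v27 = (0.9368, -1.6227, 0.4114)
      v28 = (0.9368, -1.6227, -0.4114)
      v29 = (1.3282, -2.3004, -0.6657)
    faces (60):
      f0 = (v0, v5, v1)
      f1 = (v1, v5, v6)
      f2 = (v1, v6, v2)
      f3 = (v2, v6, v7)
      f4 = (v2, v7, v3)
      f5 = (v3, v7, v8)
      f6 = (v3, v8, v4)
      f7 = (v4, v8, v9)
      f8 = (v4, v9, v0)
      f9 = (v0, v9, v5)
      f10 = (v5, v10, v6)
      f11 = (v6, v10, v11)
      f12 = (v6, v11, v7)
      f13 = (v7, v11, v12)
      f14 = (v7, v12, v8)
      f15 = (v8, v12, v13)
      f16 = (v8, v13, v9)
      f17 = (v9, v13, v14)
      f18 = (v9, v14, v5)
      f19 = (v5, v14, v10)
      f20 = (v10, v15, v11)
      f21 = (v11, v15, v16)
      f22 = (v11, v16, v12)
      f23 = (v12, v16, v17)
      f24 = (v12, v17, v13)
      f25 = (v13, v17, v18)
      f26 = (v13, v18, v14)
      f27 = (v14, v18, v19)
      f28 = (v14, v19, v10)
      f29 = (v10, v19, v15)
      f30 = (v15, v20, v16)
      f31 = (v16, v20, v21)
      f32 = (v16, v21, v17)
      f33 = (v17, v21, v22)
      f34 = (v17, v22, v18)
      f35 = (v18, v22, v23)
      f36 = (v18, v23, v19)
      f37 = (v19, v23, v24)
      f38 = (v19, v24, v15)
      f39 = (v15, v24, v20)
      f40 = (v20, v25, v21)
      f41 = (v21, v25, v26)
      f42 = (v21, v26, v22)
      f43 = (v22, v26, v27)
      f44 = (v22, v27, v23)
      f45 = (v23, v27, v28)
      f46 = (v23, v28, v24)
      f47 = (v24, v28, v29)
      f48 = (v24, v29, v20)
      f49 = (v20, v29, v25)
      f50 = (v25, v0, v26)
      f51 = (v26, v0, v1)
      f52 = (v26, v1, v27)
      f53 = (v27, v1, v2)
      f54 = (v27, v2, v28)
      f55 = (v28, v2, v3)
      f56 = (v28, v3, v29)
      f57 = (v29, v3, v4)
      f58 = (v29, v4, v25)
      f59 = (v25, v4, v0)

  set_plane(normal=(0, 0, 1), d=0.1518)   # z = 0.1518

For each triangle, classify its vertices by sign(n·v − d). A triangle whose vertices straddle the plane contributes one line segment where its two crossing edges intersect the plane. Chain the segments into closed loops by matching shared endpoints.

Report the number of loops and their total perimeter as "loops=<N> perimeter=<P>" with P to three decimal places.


Straddling triangles (24 of 60):
  (v0,v5,v1) [--+] → (1.81771, 2.09922, 0.1518)–(3.0297, 0, 0.1518)  len=2.4240
  (v1,v5,v6) [+-+] → (1.81771, 2.09922, 0.1518)–(1.51486, 2.62378, 0.1518)  len=0.6057
  (v2,v7,v3) [++-] → (1.2324, 1.11073, 0.1518)–(1.8737, 0, 0.1518)  len=1.2826
  (v3,v7,v8) [-+-] → (1.2324, 1.11073, 0.1518)–(0.9368, 1.6227, 0.1518)  len=0.5912
  (v5,v10,v6) [--+] → (-0.909122, 2.62378, 0.1518)–(1.51486, 2.62378, 0.1518)  len=2.4240
  (v6,v10,v11) [+-+] → (-0.909122, 2.62378, 0.1518)–(-1.51486, 2.62378, 0.1518)  len=0.6057
  (v7,v12,v8) [++-] → (-0.345664, 1.6227, 0.1518)–(0.9368, 1.6227, 0.1518)  len=1.2825
  (v8,v12,v13) [-+-] → (-0.345664, 1.6227, 0.1518)–(-0.9368, 1.6227, 0.1518)  len=0.5911
  (v10,v15,v11) [--+] → (-2.72685, 0.524562, 0.1518)–(-1.51486, 2.62378, 0.1518)  len=2.4240
  (v11,v15,v16) [+-+] → (-2.72685, 0.524562, 0.1518)–(-3.0297, 0, 0.1518)  len=0.6057
  (v12,v17,v13) [++-] → (-1.5781, 0.511975, 0.1518)–(-0.9368, 1.6227, 0.1518)  len=1.2826
  (v13,v17,v18) [-+-] → (-1.5781, 0.511975, 0.1518)–(-1.8737, 0, 0.1518)  len=0.5912
  (v15,v20,v16) [--+] → (-1.81771, -2.09922, 0.1518)–(-3.0297, 0, 0.1518)  len=2.4240
  (v16,v20,v21) [+-+] → (-1.81771, -2.09922, 0.1518)–(-1.51486, -2.62378, 0.1518)  len=0.6057
  (v17,v22,v18) [++-] → (-1.2324, -1.11073, 0.1518)–(-1.8737, 0, 0.1518)  len=1.2826
  (v18,v22,v23) [-+-] → (-1.2324, -1.11073, 0.1518)–(-0.9368, -1.6227, 0.1518)  len=0.5912
  (v20,v25,v21) [--+] → (0.909122, -2.62378, 0.1518)–(-1.51486, -2.62378, 0.1518)  len=2.4240
  (v21,v25,v26) [+-+] → (0.909122, -2.62378, 0.1518)–(1.51486, -2.62378, 0.1518)  len=0.6057
  (v22,v27,v23) [++-] → (0.345664, -1.6227, 0.1518)–(-0.9368, -1.6227, 0.1518)  len=1.2825
  (v23,v27,v28) [-+-] → (0.345664, -1.6227, 0.1518)–(0.9368, -1.6227, 0.1518)  len=0.5911
  (v25,v0,v26) [--+] → (2.72685, -0.524562, 0.1518)–(1.51486, -2.62378, 0.1518)  len=2.4240
  (v26,v0,v1) [+-+] → (2.72685, -0.524562, 0.1518)–(3.0297, 0, 0.1518)  len=0.6057
  (v27,v2,v28) [++-] → (1.5781, -0.511975, 0.1518)–(0.9368, -1.6227, 0.1518)  len=1.2826
  (v28,v2,v3) [-+-] → (1.5781, -0.511975, 0.1518)–(1.8737, 0, 0.1518)  len=0.5912

Chained into 2 loop(s):
  loop 1: 12 segments, perimeter = 18.1782
  loop 2: 12 segments, perimeter = 11.2422
Total perimeter = 29.420

loops=2 perimeter=29.420


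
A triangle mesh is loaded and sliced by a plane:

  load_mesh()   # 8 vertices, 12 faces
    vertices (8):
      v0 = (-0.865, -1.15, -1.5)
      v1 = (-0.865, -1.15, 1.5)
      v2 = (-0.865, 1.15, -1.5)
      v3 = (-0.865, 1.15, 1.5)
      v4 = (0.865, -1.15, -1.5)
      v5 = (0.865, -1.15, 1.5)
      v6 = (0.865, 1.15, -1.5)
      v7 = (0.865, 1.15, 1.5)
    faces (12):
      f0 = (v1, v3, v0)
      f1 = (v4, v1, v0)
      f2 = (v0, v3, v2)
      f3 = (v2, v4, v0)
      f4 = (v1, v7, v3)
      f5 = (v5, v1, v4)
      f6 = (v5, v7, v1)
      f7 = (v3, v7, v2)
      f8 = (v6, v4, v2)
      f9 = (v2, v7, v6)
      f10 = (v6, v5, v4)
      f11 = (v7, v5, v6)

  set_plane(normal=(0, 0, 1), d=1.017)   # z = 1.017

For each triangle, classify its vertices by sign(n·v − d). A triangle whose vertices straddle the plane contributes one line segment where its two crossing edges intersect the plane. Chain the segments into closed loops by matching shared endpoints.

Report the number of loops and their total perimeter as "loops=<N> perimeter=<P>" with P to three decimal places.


loops=1 perimeter=8.060

Straddling triangles (8 of 12):
  (v1,v3,v0) [++-] → (-0.865, 0.7797, 1.017)–(-0.865, -1.15, 1.017)  len=1.9297
  (v4,v1,v0) [-+-] → (-0.58647, -1.15, 1.017)–(-0.865, -1.15, 1.017)  len=0.2785
  (v0,v3,v2) [-+-] → (-0.865, 0.7797, 1.017)–(-0.865, 1.15, 1.017)  len=0.3703
  (v5,v1,v4) [++-] → (-0.58647, -1.15, 1.017)–(0.865, -1.15, 1.017)  len=1.4515
  (v3,v7,v2) [++-] → (0.58647, 1.15, 1.017)–(-0.865, 1.15, 1.017)  len=1.4515
  (v2,v7,v6) [-+-] → (0.58647, 1.15, 1.017)–(0.865, 1.15, 1.017)  len=0.2785
  (v6,v5,v4) [-+-] → (0.865, -0.7797, 1.017)–(0.865, -1.15, 1.017)  len=0.3703
  (v7,v5,v6) [++-] → (0.865, -0.7797, 1.017)–(0.865, 1.15, 1.017)  len=1.9297

Chained into 1 loop(s):
  loop 1: 8 segments, perimeter = 8.0600
Total perimeter = 8.060
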